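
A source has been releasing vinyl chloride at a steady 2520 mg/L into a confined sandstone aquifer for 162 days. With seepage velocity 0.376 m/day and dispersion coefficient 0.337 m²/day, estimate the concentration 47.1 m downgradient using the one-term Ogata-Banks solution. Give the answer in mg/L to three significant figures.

2290 mg/L

For a continuous step input, C/C₀ ≈ ½·erfc((x−vt)/(2√(Dt))).
vt = 0.376 × 162 = 60.912 m and 2√(Dt) = 2√(0.337 × 162) = 14.78 m.
Argument (x−vt)/(2√(Dt)) = (47.1 − 60.912)/14.78 = -0.9345; ½·erfc(-0.9345) = 0.9068.
C = 2520 × 0.9068 = 2290 mg/L.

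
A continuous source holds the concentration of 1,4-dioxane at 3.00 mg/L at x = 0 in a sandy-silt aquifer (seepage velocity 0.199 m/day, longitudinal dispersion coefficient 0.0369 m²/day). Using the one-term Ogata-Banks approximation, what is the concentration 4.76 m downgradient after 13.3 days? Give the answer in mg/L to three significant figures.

For a continuous step input, C/C₀ ≈ ½·erfc((x−vt)/(2√(Dt))).
vt = 0.199 × 13.3 = 2.6467 m and 2√(Dt) = 2√(0.0369 × 13.3) = 1.401 m.
Argument (x−vt)/(2√(Dt)) = (4.76 − 2.6467)/1.401 = 1.508; ½·erfc(1.508) = 0.01648.
C = 3.00 × 0.01648 = 0.0494 mg/L.

0.0494 mg/L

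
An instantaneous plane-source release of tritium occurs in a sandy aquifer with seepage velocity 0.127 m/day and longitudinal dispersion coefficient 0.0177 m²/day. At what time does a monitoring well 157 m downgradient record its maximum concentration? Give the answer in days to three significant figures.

For the 1D instantaneous-source solution, setting ∂C/∂t = 0 at fixed x gives v²t² + 2Dt − x² = 0, so t = (√(D² + v²x²) − D)/v².
√(D² + v²x²) = √(0.0177² + 0.127² × 157²) = 19.94; v² = 0.016129.
t = (19.94 − 0.0177)/0.016129 = 1240 days (vs. the pure-advection estimate x/v = 1240 d).

1240 days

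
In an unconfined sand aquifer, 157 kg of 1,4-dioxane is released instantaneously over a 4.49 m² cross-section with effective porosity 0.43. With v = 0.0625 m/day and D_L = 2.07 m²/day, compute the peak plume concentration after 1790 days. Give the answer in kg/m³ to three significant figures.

The peak of an instantaneous 1D plume sits at x = vt; there the Gaussian factor is 1 and C_max = M/(n_e·A·√(4πDt)), where n_e·A is the pore area the mass is dissolved in.
√(4πDt) = √(4π × 2.07 × 1790) = 215.8 m, so C_max = 157/(0.43 × 4.49 × 215.8) = 0.377 kg/m³.

0.377 kg/m³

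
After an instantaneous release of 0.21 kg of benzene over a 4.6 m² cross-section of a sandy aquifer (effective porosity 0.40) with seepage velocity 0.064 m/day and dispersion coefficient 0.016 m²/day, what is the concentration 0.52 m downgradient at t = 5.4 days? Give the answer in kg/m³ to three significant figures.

For an instantaneous plane source, C(x,t) = M/(n_e·A·√(4πDt)) · exp(−(x−vt)²/(4Dt)), with n_e·A the pore (flow) area.
Plume center vt = 0.064 × 5.4 = 0.3456 m, so the well at 0.52 m is 0.1744 m downgradient of the peak.
√(4πDt) = 1.042 m, giving peak height M/(n_e·A·√(4πDt)) = 0.21/(0.40 × 4.6 × 1.042) = 0.1095 kg/m³.
(x−vt)²/(4Dt) = (0.1744)²/(4 × 0.016 × 5.4) = 0.08801; exp(−0.08801) = 0.9158.
C = 0.1095 × 0.9158 = 0.100 kg/m³.

0.100 kg/m³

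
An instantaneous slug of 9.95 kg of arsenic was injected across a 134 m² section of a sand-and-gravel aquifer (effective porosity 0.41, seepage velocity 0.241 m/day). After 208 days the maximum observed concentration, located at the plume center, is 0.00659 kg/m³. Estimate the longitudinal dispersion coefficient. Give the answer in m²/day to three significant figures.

At the plume center C_max = M/(n_e·A·√(4πDt)), so D = M²/(4πt·(n_e·A·C_max)²).
n_e·A·C_max = 0.41 × 134 × 0.00659 = 0.3621 kg/m.
D = 9.95²/(4π × 208 × 0.3621²) = 0.289 m²/day.

0.289 m²/day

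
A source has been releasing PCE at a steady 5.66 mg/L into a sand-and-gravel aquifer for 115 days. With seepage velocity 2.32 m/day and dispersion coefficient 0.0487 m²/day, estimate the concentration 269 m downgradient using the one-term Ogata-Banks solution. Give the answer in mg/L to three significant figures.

1.45 mg/L

For a continuous step input, C/C₀ ≈ ½·erfc((x−vt)/(2√(Dt))).
vt = 2.32 × 115 = 266.8 m and 2√(Dt) = 2√(0.0487 × 115) = 4.733 m.
Argument (x−vt)/(2√(Dt)) = (269 − 266.8)/4.733 = 0.4648; ½·erfc(0.4648) = 0.2555.
C = 5.66 × 0.2555 = 1.45 mg/L.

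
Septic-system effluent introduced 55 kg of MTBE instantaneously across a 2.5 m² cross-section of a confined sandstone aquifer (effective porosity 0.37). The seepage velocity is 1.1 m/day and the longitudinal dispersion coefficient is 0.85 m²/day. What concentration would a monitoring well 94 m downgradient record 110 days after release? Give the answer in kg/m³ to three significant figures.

For an instantaneous plane source, C(x,t) = M/(n_e·A·√(4πDt)) · exp(−(x−vt)²/(4Dt)), with n_e·A the pore (flow) area.
Plume center vt = 1.1 × 110 = 121 m, so the well at 94 m is 27 m upgradient of the peak.
√(4πDt) = 34.28 m, giving peak height M/(n_e·A·√(4πDt)) = 55/(0.37 × 2.5 × 34.28) = 1.735 kg/m³.
(x−vt)²/(4Dt) = (-27)²/(4 × 0.85 × 110) = 1.949; exp(−1.949) = 0.1424.
C = 1.735 × 0.1424 = 0.247 kg/m³.

0.247 kg/m³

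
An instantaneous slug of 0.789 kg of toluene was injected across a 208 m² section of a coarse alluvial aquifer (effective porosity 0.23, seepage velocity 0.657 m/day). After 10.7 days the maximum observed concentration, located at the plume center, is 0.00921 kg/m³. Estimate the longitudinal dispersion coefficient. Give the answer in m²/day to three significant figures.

0.0238 m²/day

At the plume center C_max = M/(n_e·A·√(4πDt)), so D = M²/(4πt·(n_e·A·C_max)²).
n_e·A·C_max = 0.23 × 208 × 0.00921 = 0.4406 kg/m.
D = 0.789²/(4π × 10.7 × 0.4406²) = 0.0238 m²/day.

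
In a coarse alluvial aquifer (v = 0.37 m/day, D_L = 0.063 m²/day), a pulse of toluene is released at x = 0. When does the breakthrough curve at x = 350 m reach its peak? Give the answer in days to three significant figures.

945 days

For the 1D instantaneous-source solution, setting ∂C/∂t = 0 at fixed x gives v²t² + 2Dt − x² = 0, so t = (√(D² + v²x²) − D)/v².
√(D² + v²x²) = √(0.063² + 0.37² × 350²) = 129.5; v² = 0.1369.
t = (129.5 − 0.063)/0.1369 = 945 days (vs. the pure-advection estimate x/v = 946 d).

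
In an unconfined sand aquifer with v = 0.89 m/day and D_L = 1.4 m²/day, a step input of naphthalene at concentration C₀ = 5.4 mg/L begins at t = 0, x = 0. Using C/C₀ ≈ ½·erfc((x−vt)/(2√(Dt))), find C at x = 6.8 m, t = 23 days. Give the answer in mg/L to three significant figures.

For a continuous step input, C/C₀ ≈ ½·erfc((x−vt)/(2√(Dt))).
vt = 0.89 × 23 = 20.47 m and 2√(Dt) = 2√(1.4 × 23) = 11.35 m.
Argument (x−vt)/(2√(Dt)) = (6.8 − 20.47)/11.35 = -1.204; ½·erfc(-1.204) = 0.9557.
C = 5.4 × 0.9557 = 5.16 mg/L.

5.16 mg/L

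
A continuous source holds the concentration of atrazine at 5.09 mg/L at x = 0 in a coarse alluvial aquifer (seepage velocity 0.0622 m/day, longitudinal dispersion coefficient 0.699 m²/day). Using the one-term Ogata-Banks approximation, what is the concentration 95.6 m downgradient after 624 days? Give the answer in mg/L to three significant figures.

0.139 mg/L

For a continuous step input, C/C₀ ≈ ½·erfc((x−vt)/(2√(Dt))).
vt = 0.0622 × 624 = 38.8128 m and 2√(Dt) = 2√(0.699 × 624) = 41.77 m.
Argument (x−vt)/(2√(Dt)) = (95.6 − 38.8128)/41.77 = 1.360; ½·erfc(1.360) = 0.02722.
C = 5.09 × 0.02722 = 0.139 mg/L.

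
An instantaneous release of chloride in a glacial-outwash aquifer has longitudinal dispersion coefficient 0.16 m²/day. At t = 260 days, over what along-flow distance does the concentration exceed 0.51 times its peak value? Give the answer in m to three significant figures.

21.2 m

The plume is Gaussian with σ = √(2Dt) = √(2 × 0.16 × 260) = 9.121 m.
C/C_peak = exp(−Δx²/(2σ²)) = 0.51 ⇒ Δx = σ·√(−2 ln 0.51) = 9.121 × 1.160 = 10.58 m.
Width = 2Δx = 21.2 m.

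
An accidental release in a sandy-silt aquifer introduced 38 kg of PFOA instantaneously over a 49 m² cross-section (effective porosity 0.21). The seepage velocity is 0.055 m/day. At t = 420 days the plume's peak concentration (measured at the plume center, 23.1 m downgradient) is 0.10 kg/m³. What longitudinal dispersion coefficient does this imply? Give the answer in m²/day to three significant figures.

At the plume center C_max = M/(n_e·A·√(4πDt)), so D = M²/(4πt·(n_e·A·C_max)²).
n_e·A·C_max = 0.21 × 49 × 0.10 = 1.029 kg/m.
D = 38²/(4π × 420 × 1.029²) = 0.258 m²/day.

0.258 m²/day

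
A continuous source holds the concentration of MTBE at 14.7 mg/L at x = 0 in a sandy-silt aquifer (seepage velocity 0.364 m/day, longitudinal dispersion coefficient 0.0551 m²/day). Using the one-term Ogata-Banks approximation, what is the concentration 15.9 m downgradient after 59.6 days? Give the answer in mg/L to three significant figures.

14.5 mg/L

For a continuous step input, C/C₀ ≈ ½·erfc((x−vt)/(2√(Dt))).
vt = 0.364 × 59.6 = 21.6944 m and 2√(Dt) = 2√(0.0551 × 59.6) = 3.624 m.
Argument (x−vt)/(2√(Dt)) = (15.9 − 21.6944)/3.624 = -1.599; ½·erfc(-1.599) = 0.9881.
C = 14.7 × 0.9881 = 14.5 mg/L.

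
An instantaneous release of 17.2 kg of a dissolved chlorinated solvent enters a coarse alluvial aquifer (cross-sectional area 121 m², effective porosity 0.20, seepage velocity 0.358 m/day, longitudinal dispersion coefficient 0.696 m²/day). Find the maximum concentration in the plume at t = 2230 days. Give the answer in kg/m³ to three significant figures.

The peak of an instantaneous 1D plume sits at x = vt; there the Gaussian factor is 1 and C_max = M/(n_e·A·√(4πDt)), where n_e·A is the pore area the mass is dissolved in.
√(4πDt) = √(4π × 0.696 × 2230) = 139.7 m, so C_max = 17.2/(0.20 × 121 × 139.7) = 0.00509 kg/m³.

0.00509 kg/m³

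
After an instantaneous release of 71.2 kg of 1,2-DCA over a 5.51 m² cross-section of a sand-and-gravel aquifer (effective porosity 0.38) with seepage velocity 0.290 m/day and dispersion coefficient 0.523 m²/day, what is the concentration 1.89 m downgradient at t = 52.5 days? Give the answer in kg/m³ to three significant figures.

0.363 kg/m³

For an instantaneous plane source, C(x,t) = M/(n_e·A·√(4πDt)) · exp(−(x−vt)²/(4Dt)), with n_e·A the pore (flow) area.
Plume center vt = 0.290 × 52.5 = 15.225 m, so the well at 1.89 m is 13.335 m upgradient of the peak.
√(4πDt) = 18.58 m, giving peak height M/(n_e·A·√(4πDt)) = 71.2/(0.38 × 5.51 × 18.58) = 1.830 kg/m³.
(x−vt)²/(4Dt) = (-13.335)²/(4 × 0.523 × 52.5) = 1.619; exp(−1.619) = 0.1981.
C = 1.830 × 0.1981 = 0.363 kg/m³.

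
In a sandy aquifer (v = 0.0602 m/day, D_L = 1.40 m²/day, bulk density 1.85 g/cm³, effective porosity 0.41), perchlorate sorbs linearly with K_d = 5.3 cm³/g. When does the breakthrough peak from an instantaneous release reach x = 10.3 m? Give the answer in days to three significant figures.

Retardation factor R = 1 + ρ_b·K_d/n = 1 + 1.85 × 5.3/0.41 = 24.91.
Sorption retards both mechanisms: v_R = v/R = 0.002417 m/day, D_R = D/R = 0.05620 m²/day.
Peak time from v_R²t² + 2D_R t − x² = 0: t = (√(D_R² + v_R²x²) − D_R)/v_R².
√(D_R² + v_R²x²) = √(0.05620² + 0.002417² × 10.3²) = 0.06147; v_R² = 5.842e-06.
t = (0.06147 − 0.05620)/5.842e-06 = 902 days.

902 days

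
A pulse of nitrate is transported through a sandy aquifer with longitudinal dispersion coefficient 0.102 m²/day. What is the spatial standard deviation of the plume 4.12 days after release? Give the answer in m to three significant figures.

Dispersive spreading gives a Gaussian with σ² = 2Dt; advection only shifts the center.
σ = √(2 × 0.102 × 4.12) = 0.917 m.

0.917 m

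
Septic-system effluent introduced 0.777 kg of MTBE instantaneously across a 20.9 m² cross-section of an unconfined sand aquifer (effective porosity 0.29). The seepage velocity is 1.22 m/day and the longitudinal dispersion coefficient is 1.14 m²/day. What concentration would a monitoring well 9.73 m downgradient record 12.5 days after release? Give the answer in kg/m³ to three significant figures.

For an instantaneous plane source, C(x,t) = M/(n_e·A·√(4πDt)) · exp(−(x−vt)²/(4Dt)), with n_e·A the pore (flow) area.
Plume center vt = 1.22 × 12.5 = 15.25 m, so the well at 9.73 m is 5.52 m upgradient of the peak.
√(4πDt) = 13.38 m, giving peak height M/(n_e·A·√(4πDt)) = 0.777/(0.29 × 20.9 × 13.38) = 0.009581 kg/m³.
(x−vt)²/(4Dt) = (-5.52)²/(4 × 1.14 × 12.5) = 0.5346; exp(−0.5346) = 0.5859.
C = 0.009581 × 0.5859 = 0.00561 kg/m³.

0.00561 kg/m³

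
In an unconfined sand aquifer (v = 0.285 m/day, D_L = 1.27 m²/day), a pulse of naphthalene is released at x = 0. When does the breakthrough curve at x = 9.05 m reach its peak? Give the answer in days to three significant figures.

19.8 days

For the 1D instantaneous-source solution, setting ∂C/∂t = 0 at fixed x gives v²t² + 2Dt − x² = 0, so t = (√(D² + v²x²) − D)/v².
√(D² + v²x²) = √(1.27² + 0.285² × 9.05²) = 2.875; v² = 0.081225.
t = (2.875 − 1.27)/0.081225 = 19.8 days (vs. the pure-advection estimate x/v = 31.8 d).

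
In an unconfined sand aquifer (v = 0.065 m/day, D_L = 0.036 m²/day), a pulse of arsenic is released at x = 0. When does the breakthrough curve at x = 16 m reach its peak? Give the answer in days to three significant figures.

For the 1D instantaneous-source solution, setting ∂C/∂t = 0 at fixed x gives v²t² + 2Dt − x² = 0, so t = (√(D² + v²x²) − D)/v².
√(D² + v²x²) = √(0.036² + 0.065² × 16²) = 1.041; v² = 0.004225.
t = (1.041 − 0.036)/0.004225 = 238 days (vs. the pure-advection estimate x/v = 246 d).

238 days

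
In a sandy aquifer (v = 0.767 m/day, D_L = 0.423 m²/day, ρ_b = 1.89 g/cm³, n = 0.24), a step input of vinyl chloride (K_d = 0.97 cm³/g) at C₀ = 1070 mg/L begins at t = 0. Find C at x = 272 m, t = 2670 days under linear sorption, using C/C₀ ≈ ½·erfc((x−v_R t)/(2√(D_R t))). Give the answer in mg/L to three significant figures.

Retardation factor R = 1 + ρ_b·K_d/n = 1 + 1.89 × 0.97/0.24 = 8.639.
Sorption retards both mechanisms: v_R = v/R = 0.08878 m/day, D_R = D/R = 0.04896 m²/day.
v_R·t = 0.08878 × 2670 = 237.0426 m; 2√(D_R t) = 22.87 m; argument = (272 − 237.0426)/22.87 = 1.529.
C = C₀ × ½·erfc(1.529) = 1070 × 0.01530 = 16.4 mg/L.

16.4 mg/L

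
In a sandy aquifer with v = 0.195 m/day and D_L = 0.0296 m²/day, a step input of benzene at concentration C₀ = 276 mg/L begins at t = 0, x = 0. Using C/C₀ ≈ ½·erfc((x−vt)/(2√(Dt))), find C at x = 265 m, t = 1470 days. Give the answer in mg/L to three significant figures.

For a continuous step input, C/C₀ ≈ ½·erfc((x−vt)/(2√(Dt))).
vt = 0.195 × 1470 = 286.65 m and 2√(Dt) = 2√(0.0296 × 1470) = 13.19 m.
Argument (x−vt)/(2√(Dt)) = (265 − 286.65)/13.19 = -1.641; ½·erfc(-1.641) = 0.9898.
C = 276 × 0.9898 = 273 mg/L.

273 mg/L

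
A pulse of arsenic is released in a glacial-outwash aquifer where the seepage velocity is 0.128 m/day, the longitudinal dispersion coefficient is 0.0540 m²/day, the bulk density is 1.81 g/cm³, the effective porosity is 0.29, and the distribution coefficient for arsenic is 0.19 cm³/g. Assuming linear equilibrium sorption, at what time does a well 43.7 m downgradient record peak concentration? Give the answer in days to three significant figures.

Retardation factor R = 1 + ρ_b·K_d/n = 1 + 1.81 × 0.19/0.29 = 2.186.
Sorption retards both mechanisms: v_R = v/R = 0.05855 m/day, D_R = D/R = 0.02470 m²/day.
Peak time from v_R²t² + 2D_R t − x² = 0: t = (√(D_R² + v_R²x²) − D_R)/v_R².
√(D_R² + v_R²x²) = √(0.02470² + 0.05855² × 43.7²) = 2.559; v_R² = 0.003428.
t = (2.559 − 0.02470)/0.003428 = 739 days.

739 days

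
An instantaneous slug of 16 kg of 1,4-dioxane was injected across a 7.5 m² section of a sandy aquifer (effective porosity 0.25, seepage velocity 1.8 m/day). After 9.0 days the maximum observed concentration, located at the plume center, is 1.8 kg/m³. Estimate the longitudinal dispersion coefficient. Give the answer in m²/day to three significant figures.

0.199 m²/day

At the plume center C_max = M/(n_e·A·√(4πDt)), so D = M²/(4πt·(n_e·A·C_max)²).
n_e·A·C_max = 0.25 × 7.5 × 1.8 = 3.375 kg/m.
D = 16²/(4π × 9.0 × 3.375²) = 0.199 m²/day.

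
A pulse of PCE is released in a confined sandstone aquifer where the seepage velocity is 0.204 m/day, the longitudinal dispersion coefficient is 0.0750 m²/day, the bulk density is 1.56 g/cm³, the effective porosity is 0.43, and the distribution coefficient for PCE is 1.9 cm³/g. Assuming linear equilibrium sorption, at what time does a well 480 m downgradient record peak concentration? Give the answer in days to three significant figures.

Retardation factor R = 1 + ρ_b·K_d/n = 1 + 1.56 × 1.9/0.43 = 7.893.
Sorption retards both mechanisms: v_R = v/R = 0.02585 m/day, D_R = D/R = 0.009502 m²/day.
Peak time from v_R²t² + 2D_R t − x² = 0: t = (√(D_R² + v_R²x²) − D_R)/v_R².
√(D_R² + v_R²x²) = √(0.009502² + 0.02585² × 480²) = 12.41; v_R² = 0.0006682.
t = (12.41 − 0.009502)/0.0006682 = 18600 days.

18600 days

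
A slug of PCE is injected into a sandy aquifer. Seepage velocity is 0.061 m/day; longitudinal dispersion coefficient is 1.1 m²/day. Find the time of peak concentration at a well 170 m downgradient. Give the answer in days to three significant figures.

2510 days

For the 1D instantaneous-source solution, setting ∂C/∂t = 0 at fixed x gives v²t² + 2Dt − x² = 0, so t = (√(D² + v²x²) − D)/v².
√(D² + v²x²) = √(1.1² + 0.061² × 170²) = 10.43; v² = 0.003721.
t = (10.43 − 1.1)/0.003721 = 2510 days (vs. the pure-advection estimate x/v = 2790 d).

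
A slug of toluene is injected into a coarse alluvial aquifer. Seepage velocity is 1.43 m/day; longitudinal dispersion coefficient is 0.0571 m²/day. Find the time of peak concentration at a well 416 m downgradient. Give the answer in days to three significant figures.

For the 1D instantaneous-source solution, setting ∂C/∂t = 0 at fixed x gives v²t² + 2Dt − x² = 0, so t = (√(D² + v²x²) − D)/v².
√(D² + v²x²) = √(0.0571² + 1.43² × 416²) = 594.9; v² = 2.0449.
t = (594.9 − 0.0571)/2.0449 = 291 days (vs. the pure-advection estimate x/v = 291 d).

291 days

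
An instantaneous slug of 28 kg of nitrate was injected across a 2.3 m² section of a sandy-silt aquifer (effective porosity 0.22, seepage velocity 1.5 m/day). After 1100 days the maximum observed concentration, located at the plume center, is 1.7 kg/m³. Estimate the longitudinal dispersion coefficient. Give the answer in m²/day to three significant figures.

At the plume center C_max = M/(n_e·A·√(4πDt)), so D = M²/(4πt·(n_e·A·C_max)²).
n_e·A·C_max = 0.22 × 2.3 × 1.7 = 0.8602 kg/m.
D = 28²/(4π × 1100 × 0.8602²) = 0.0767 m²/day.

0.0767 m²/day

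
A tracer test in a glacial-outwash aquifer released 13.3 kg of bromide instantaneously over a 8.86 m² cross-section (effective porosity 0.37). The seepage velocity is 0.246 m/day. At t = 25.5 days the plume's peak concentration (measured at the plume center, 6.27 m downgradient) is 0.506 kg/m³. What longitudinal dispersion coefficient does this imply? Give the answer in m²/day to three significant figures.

0.201 m²/day

At the plume center C_max = M/(n_e·A·√(4πDt)), so D = M²/(4πt·(n_e·A·C_max)²).
n_e·A·C_max = 0.37 × 8.86 × 0.506 = 1.659 kg/m.
D = 13.3²/(4π × 25.5 × 1.659²) = 0.201 m²/day.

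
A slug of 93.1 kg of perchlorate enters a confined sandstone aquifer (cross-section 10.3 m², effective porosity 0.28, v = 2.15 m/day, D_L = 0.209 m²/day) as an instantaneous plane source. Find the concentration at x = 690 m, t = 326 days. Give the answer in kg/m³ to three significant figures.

For an instantaneous plane source, C(x,t) = M/(n_e·A·√(4πDt)) · exp(−(x−vt)²/(4Dt)), with n_e·A the pore (flow) area.
Plume center vt = 2.15 × 326 = 700.9 m, so the well at 690 m is 10.9 m upgradient of the peak.
√(4πDt) = 29.26 m, giving peak height M/(n_e·A·√(4πDt)) = 93.1/(0.28 × 10.3 × 29.26) = 1.103 kg/m³.
(x−vt)²/(4Dt) = (-10.9)²/(4 × 0.209 × 326) = 0.4359; exp(−0.4359) = 0.6467.
C = 1.103 × 0.6467 = 0.713 kg/m³.

0.713 kg/m³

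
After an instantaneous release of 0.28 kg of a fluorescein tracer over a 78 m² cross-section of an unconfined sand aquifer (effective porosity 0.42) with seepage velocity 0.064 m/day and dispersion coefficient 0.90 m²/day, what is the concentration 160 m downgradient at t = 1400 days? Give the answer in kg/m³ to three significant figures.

For an instantaneous plane source, C(x,t) = M/(n_e·A·√(4πDt)) · exp(−(x−vt)²/(4Dt)), with n_e·A the pore (flow) area.
Plume center vt = 0.064 × 1400 = 89.6 m, so the well at 160 m is 70.4 m downgradient of the peak.
√(4πDt) = 125.8 m, giving peak height M/(n_e·A·√(4πDt)) = 0.28/(0.42 × 78 × 125.8) = 6.794e-05 kg/m³.
(x−vt)²/(4Dt) = (70.4)²/(4 × 0.90 × 1400) = 0.9834; exp(−0.9834) = 0.3740.
C = 6.794e-05 × 0.3740 = 2.54e-05 kg/m³.

2.54e-05 kg/m³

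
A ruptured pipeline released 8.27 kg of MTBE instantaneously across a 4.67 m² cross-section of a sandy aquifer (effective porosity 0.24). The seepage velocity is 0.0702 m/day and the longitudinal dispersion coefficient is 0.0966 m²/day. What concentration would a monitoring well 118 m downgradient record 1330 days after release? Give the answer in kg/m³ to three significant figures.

For an instantaneous plane source, C(x,t) = M/(n_e·A·√(4πDt)) · exp(−(x−vt)²/(4Dt)), with n_e·A the pore (flow) area.
Plume center vt = 0.0702 × 1330 = 93.366 m, so the well at 118 m is 24.634 m downgradient of the peak.
√(4πDt) = 40.18 m, giving peak height M/(n_e·A·√(4πDt)) = 8.27/(0.24 × 4.67 × 40.18) = 0.1836 kg/m³.
(x−vt)²/(4Dt) = (24.634)²/(4 × 0.0966 × 1330) = 1.181; exp(−1.181) = 0.3070.
C = 0.1836 × 0.3070 = 0.0564 kg/m³.

0.0564 kg/m³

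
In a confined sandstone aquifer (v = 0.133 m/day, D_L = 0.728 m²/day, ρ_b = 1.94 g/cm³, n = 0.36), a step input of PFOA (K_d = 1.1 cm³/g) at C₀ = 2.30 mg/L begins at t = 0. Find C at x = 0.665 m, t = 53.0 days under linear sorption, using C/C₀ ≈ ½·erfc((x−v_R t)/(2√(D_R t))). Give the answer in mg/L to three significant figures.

1.25 mg/L

Retardation factor R = 1 + ρ_b·K_d/n = 1 + 1.94 × 1.1/0.36 = 6.928.
Sorption retards both mechanisms: v_R = v/R = 0.01920 m/day, D_R = D/R = 0.1051 m²/day.
v_R·t = 0.01920 × 53.0 = 1.0176 m; 2√(D_R t) = 4.720 m; argument = (0.665 − 1.0176)/4.720 = -0.07470.
C = C₀ × ½·erfc(-0.07470) = 2.30 × 0.5421 = 1.25 mg/L.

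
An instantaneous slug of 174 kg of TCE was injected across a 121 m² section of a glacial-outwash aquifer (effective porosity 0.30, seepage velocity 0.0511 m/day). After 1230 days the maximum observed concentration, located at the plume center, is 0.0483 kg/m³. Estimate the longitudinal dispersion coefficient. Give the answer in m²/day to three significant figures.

At the plume center C_max = M/(n_e·A·√(4πDt)), so D = M²/(4πt·(n_e·A·C_max)²).
n_e·A·C_max = 0.30 × 121 × 0.0483 = 1.753 kg/m.
D = 174²/(4π × 1230 × 1.753²) = 0.637 m²/day.

0.637 m²/day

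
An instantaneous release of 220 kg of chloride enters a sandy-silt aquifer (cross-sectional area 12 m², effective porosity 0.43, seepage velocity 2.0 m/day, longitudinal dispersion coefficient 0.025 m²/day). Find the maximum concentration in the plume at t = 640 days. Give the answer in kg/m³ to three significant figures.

The peak of an instantaneous 1D plume sits at x = vt; there the Gaussian factor is 1 and C_max = M/(n_e·A·√(4πDt)), where n_e·A is the pore area the mass is dissolved in.
√(4πDt) = √(4π × 0.025 × 640) = 14.18 m, so C_max = 220/(0.43 × 12 × 14.18) = 3.01 kg/m³.

3.01 kg/m³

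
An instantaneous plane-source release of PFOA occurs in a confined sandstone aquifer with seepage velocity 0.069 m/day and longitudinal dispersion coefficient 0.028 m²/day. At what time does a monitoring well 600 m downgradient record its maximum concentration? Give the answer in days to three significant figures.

For the 1D instantaneous-source solution, setting ∂C/∂t = 0 at fixed x gives v²t² + 2Dt − x² = 0, so t = (√(D² + v²x²) − D)/v².
√(D² + v²x²) = √(0.028² + 0.069² × 600²) = 41.40; v² = 0.004761.
t = (41.40 − 0.028)/0.004761 = 8690 days (vs. the pure-advection estimate x/v = 8700 d).

8690 days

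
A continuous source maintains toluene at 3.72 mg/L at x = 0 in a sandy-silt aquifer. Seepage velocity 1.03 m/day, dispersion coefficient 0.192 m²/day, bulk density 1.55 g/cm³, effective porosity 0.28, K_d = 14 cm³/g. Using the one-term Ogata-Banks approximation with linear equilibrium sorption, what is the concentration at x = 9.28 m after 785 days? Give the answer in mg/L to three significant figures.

2.60 mg/L

Retardation factor R = 1 + ρ_b·K_d/n = 1 + 1.55 × 14/0.28 = 78.50.
Sorption retards both mechanisms: v_R = v/R = 0.01312 m/day, D_R = D/R = 0.002446 m²/day.
v_R·t = 0.01312 × 785 = 10.2992 m; 2√(D_R t) = 2.771 m; argument = (9.28 − 10.2992)/2.771 = -0.3678.
C = C₀ × ½·erfc(-0.3678) = 3.72 × 0.6985 = 2.60 mg/L.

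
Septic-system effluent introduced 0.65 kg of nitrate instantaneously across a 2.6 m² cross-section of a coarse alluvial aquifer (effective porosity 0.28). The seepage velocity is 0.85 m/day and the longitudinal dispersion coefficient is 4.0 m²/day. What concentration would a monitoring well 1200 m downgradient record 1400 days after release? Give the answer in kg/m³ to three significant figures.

0.00335 kg/m³

For an instantaneous plane source, C(x,t) = M/(n_e·A·√(4πDt)) · exp(−(x−vt)²/(4Dt)), with n_e·A the pore (flow) area.
Plume center vt = 0.85 × 1400 = 1190 m, so the well at 1200 m is 10 m downgradient of the peak.
√(4πDt) = 265.3 m, giving peak height M/(n_e·A·√(4πDt)) = 0.65/(0.28 × 2.6 × 265.3) = 0.003365 kg/m³.
(x−vt)²/(4Dt) = (10)²/(4 × 4.0 × 1400) = 0.004464; exp(−0.004464) = 0.9955.
C = 0.003365 × 0.9955 = 0.00335 kg/m³.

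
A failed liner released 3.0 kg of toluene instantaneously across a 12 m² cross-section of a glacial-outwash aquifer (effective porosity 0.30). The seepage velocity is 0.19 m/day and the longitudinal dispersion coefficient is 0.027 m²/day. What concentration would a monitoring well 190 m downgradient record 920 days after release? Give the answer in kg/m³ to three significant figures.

0.00461 kg/m³

For an instantaneous plane source, C(x,t) = M/(n_e·A·√(4πDt)) · exp(−(x−vt)²/(4Dt)), with n_e·A the pore (flow) area.
Plume center vt = 0.19 × 920 = 174.8 m, so the well at 190 m is 15.2 m downgradient of the peak.
√(4πDt) = 17.67 m, giving peak height M/(n_e·A·√(4πDt)) = 3.0/(0.30 × 12 × 17.67) = 0.04716 kg/m³.
(x−vt)²/(4Dt) = (15.2)²/(4 × 0.027 × 920) = 2.325; exp(−2.325) = 0.09778.
C = 0.04716 × 0.09778 = 0.00461 kg/m³.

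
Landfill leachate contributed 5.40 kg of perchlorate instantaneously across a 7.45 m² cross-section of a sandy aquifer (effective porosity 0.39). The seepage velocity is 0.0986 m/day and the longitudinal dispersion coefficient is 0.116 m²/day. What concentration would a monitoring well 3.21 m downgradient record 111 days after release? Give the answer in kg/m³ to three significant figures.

For an instantaneous plane source, C(x,t) = M/(n_e·A·√(4πDt)) · exp(−(x−vt)²/(4Dt)), with n_e·A the pore (flow) area.
Plume center vt = 0.0986 × 111 = 10.9446 m, so the well at 3.21 m is 7.7346 m upgradient of the peak.
√(4πDt) = 12.72 m, giving peak height M/(n_e·A·√(4πDt)) = 5.40/(0.39 × 7.45 × 12.72) = 0.1461 kg/m³.
(x−vt)²/(4Dt) = (-7.7346)²/(4 × 0.116 × 111) = 1.162; exp(−1.162) = 0.3129.
C = 0.1461 × 0.3129 = 0.0457 kg/m³.

0.0457 kg/m³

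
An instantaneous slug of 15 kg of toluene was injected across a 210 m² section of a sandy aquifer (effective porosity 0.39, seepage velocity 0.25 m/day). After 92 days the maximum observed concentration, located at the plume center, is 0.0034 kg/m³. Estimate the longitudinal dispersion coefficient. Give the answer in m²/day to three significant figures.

At the plume center C_max = M/(n_e·A·√(4πDt)), so D = M²/(4πt·(n_e·A·C_max)²).
n_e·A·C_max = 0.39 × 210 × 0.0034 = 0.2785 kg/m.
D = 15²/(4π × 92 × 0.2785²) = 2.51 m²/day.

2.51 m²/day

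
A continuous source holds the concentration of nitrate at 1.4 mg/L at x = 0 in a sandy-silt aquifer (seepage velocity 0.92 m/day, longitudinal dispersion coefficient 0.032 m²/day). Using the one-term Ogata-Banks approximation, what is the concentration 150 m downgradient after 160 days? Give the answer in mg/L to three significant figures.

For a continuous step input, C/C₀ ≈ ½·erfc((x−vt)/(2√(Dt))).
vt = 0.92 × 160 = 147.2 m and 2√(Dt) = 2√(0.032 × 160) = 4.525 m.
Argument (x−vt)/(2√(Dt)) = (150 − 147.2)/4.525 = 0.6188; ½·erfc(0.6188) = 0.1908.
C = 1.4 × 0.1908 = 0.267 mg/L.

0.267 mg/L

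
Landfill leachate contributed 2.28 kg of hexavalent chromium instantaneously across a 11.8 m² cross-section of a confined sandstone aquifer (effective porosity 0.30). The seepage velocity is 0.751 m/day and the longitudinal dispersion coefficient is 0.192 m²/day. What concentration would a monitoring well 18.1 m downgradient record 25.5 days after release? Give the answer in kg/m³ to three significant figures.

0.0776 kg/m³

For an instantaneous plane source, C(x,t) = M/(n_e·A·√(4πDt)) · exp(−(x−vt)²/(4Dt)), with n_e·A the pore (flow) area.
Plume center vt = 0.751 × 25.5 = 19.1505 m, so the well at 18.1 m is 1.0505 m upgradient of the peak.
√(4πDt) = 7.844 m, giving peak height M/(n_e·A·√(4πDt)) = 2.28/(0.30 × 11.8 × 7.844) = 0.08211 kg/m³.
(x−vt)²/(4Dt) = (-1.0505)²/(4 × 0.192 × 25.5) = 0.05635; exp(−0.05635) = 0.9452.
C = 0.08211 × 0.9452 = 0.0776 kg/m³.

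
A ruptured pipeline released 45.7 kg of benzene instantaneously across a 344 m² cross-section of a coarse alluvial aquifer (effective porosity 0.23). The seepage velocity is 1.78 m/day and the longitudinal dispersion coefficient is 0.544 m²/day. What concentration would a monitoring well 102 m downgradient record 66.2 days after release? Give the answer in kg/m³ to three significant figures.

For an instantaneous plane source, C(x,t) = M/(n_e·A·√(4πDt)) · exp(−(x−vt)²/(4Dt)), with n_e·A the pore (flow) area.
Plume center vt = 1.78 × 66.2 = 117.836 m, so the well at 102 m is 15.836 m upgradient of the peak.
√(4πDt) = 21.27 m, giving peak height M/(n_e·A·√(4πDt)) = 45.7/(0.23 × 344 × 21.27) = 0.02716 kg/m³.
(x−vt)²/(4Dt) = (-15.836)²/(4 × 0.544 × 66.2) = 1.741; exp(−1.741) = 0.1753.
C = 0.02716 × 0.1753 = 0.00476 kg/m³.

0.00476 kg/m³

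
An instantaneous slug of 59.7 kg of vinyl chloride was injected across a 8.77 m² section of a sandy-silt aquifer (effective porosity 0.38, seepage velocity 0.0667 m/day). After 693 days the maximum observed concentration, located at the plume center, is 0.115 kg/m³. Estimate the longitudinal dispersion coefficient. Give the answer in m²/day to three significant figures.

At the plume center C_max = M/(n_e·A·√(4πDt)), so D = M²/(4πt·(n_e·A·C_max)²).
n_e·A·C_max = 0.38 × 8.77 × 0.115 = 0.3832 kg/m.
D = 59.7²/(4π × 693 × 0.3832²) = 2.79 m²/day.

2.79 m²/day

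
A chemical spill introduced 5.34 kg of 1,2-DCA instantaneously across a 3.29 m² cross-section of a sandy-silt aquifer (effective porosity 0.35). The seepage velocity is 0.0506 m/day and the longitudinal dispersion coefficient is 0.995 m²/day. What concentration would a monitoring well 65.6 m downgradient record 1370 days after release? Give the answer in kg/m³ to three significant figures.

For an instantaneous plane source, C(x,t) = M/(n_e·A·√(4πDt)) · exp(−(x−vt)²/(4Dt)), with n_e·A the pore (flow) area.
Plume center vt = 0.0506 × 1370 = 69.322 m, so the well at 65.6 m is 3.722 m upgradient of the peak.
√(4πDt) = 130.9 m, giving peak height M/(n_e·A·√(4πDt)) = 5.34/(0.35 × 3.29 × 130.9) = 0.03543 kg/m³.
(x−vt)²/(4Dt) = (-3.722)²/(4 × 0.995 × 1370) = 0.002541; exp(−0.002541) = 0.9975.
C = 0.03543 × 0.9975 = 0.0353 kg/m³.

0.0353 kg/m³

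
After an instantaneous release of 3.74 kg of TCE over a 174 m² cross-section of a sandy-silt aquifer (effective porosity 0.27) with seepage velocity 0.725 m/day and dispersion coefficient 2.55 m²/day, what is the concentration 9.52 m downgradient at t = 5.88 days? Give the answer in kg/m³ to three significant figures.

0.00366 kg/m³

For an instantaneous plane source, C(x,t) = M/(n_e·A·√(4πDt)) · exp(−(x−vt)²/(4Dt)), with n_e·A the pore (flow) area.
Plume center vt = 0.725 × 5.88 = 4.263 m, so the well at 9.52 m is 5.257 m downgradient of the peak.
√(4πDt) = 13.73 m, giving peak height M/(n_e·A·√(4πDt)) = 3.74/(0.27 × 174 × 13.73) = 0.005798 kg/m³.
(x−vt)²/(4Dt) = (5.257)²/(4 × 2.55 × 5.88) = 0.4608; exp(−0.4608) = 0.6308.
C = 0.005798 × 0.6308 = 0.00366 kg/m³.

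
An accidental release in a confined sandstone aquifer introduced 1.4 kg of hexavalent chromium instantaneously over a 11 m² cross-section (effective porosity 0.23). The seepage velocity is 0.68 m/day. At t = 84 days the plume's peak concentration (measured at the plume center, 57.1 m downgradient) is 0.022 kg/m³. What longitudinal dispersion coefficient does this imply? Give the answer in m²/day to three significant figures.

At the plume center C_max = M/(n_e·A·√(4πDt)), so D = M²/(4πt·(n_e·A·C_max)²).
n_e·A·C_max = 0.23 × 11 × 0.022 = 0.05566 kg/m.
D = 1.4²/(4π × 84 × 0.05566²) = 0.599 m²/day.

0.599 m²/day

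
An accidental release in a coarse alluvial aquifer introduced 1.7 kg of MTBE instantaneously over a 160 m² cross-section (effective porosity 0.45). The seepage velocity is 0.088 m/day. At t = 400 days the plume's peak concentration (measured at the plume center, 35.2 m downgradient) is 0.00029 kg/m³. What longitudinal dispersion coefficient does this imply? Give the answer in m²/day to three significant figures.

At the plume center C_max = M/(n_e·A·√(4πDt)), so D = M²/(4πt·(n_e·A·C_max)²).
n_e·A·C_max = 0.45 × 160 × 0.00029 = 0.02088 kg/m.
D = 1.7²/(4π × 400 × 0.02088²) = 1.32 m²/day.

1.32 m²/day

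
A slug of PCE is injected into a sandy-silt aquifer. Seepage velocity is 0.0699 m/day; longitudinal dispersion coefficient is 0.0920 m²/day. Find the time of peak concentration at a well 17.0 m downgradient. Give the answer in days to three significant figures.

225 days

For the 1D instantaneous-source solution, setting ∂C/∂t = 0 at fixed x gives v²t² + 2Dt − x² = 0, so t = (√(D² + v²x²) − D)/v².
√(D² + v²x²) = √(0.0920² + 0.0699² × 17.0²) = 1.192; v² = 0.00488601.
t = (1.192 − 0.0920)/0.00488601 = 225 days (vs. the pure-advection estimate x/v = 243 d).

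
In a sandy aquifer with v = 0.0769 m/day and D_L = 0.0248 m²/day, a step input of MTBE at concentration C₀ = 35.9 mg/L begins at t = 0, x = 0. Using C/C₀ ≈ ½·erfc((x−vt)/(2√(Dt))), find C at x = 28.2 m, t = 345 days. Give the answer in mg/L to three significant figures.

For a continuous step input, C/C₀ ≈ ½·erfc((x−vt)/(2√(Dt))).
vt = 0.0769 × 345 = 26.5305 m and 2√(Dt) = 2√(0.0248 × 345) = 5.850 m.
Argument (x−vt)/(2√(Dt)) = (28.2 − 26.5305)/5.850 = 0.2854; ½·erfc(0.2854) = 0.3432.
C = 35.9 × 0.3432 = 12.3 mg/L.

12.3 mg/L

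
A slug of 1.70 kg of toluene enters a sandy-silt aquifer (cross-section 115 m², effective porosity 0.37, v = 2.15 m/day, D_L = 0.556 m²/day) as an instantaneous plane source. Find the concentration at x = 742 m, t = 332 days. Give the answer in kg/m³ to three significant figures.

For an instantaneous plane source, C(x,t) = M/(n_e·A·√(4πDt)) · exp(−(x−vt)²/(4Dt)), with n_e·A the pore (flow) area.
Plume center vt = 2.15 × 332 = 713.8 m, so the well at 742 m is 28.2 m downgradient of the peak.
√(4πDt) = 48.16 m, giving peak height M/(n_e·A·√(4πDt)) = 1.70/(0.37 × 115 × 48.16) = 0.0008296 kg/m³.
(x−vt)²/(4Dt) = (28.2)²/(4 × 0.556 × 332) = 1.077; exp(−1.077) = 0.3406.
C = 0.0008296 × 0.3406 = 0.000283 kg/m³.

0.000283 kg/m³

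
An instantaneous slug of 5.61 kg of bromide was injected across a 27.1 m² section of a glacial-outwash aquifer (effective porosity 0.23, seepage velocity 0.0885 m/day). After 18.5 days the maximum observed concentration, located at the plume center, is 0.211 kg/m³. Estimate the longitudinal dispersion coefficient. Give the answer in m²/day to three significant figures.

0.0783 m²/day

At the plume center C_max = M/(n_e·A·√(4πDt)), so D = M²/(4πt·(n_e·A·C_max)²).
n_e·A·C_max = 0.23 × 27.1 × 0.211 = 1.315 kg/m.
D = 5.61²/(4π × 18.5 × 1.315²) = 0.0783 m²/day.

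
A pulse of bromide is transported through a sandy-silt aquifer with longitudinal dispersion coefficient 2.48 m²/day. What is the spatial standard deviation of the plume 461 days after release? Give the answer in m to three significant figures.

47.8 m

Dispersive spreading gives a Gaussian with σ² = 2Dt; advection only shifts the center.
σ = √(2 × 2.48 × 461) = 47.8 m.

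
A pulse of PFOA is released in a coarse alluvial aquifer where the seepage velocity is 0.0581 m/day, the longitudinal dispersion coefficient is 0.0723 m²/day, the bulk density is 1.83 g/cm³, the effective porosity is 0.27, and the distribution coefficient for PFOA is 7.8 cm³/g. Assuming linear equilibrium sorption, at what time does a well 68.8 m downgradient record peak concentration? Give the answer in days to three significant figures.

Retardation factor R = 1 + ρ_b·K_d/n = 1 + 1.83 × 7.8/0.27 = 53.87.
Sorption retards both mechanisms: v_R = v/R = 0.001079 m/day, D_R = D/R = 0.001342 m²/day.
Peak time from v_R²t² + 2D_R t − x² = 0: t = (√(D_R² + v_R²x²) − D_R)/v_R².
√(D_R² + v_R²x²) = √(0.001342² + 0.001079² × 68.8²) = 0.07425; v_R² = 1.164e-06.
t = (0.07425 − 0.001342)/1.164e-06 = 62600 days.

62600 days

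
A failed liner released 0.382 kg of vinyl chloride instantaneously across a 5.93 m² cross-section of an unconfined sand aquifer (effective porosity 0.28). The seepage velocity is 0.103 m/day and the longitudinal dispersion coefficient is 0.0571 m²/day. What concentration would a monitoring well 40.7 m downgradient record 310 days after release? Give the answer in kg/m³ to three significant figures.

0.00521 kg/m³

For an instantaneous plane source, C(x,t) = M/(n_e·A·√(4πDt)) · exp(−(x−vt)²/(4Dt)), with n_e·A the pore (flow) area.
Plume center vt = 0.103 × 310 = 31.93 m, so the well at 40.7 m is 8.77 m downgradient of the peak.
√(4πDt) = 14.91 m, giving peak height M/(n_e·A·√(4πDt)) = 0.382/(0.28 × 5.93 × 14.91) = 0.01543 kg/m³.
(x−vt)²/(4Dt) = (8.77)²/(4 × 0.0571 × 310) = 1.086; exp(−1.086) = 0.3376.
C = 0.01543 × 0.3376 = 0.00521 kg/m³.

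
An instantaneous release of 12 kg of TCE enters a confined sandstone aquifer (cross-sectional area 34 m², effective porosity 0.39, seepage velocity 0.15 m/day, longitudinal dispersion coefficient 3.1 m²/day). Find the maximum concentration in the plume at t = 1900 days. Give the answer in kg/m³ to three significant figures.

0.00333 kg/m³

The peak of an instantaneous 1D plume sits at x = vt; there the Gaussian factor is 1 and C_max = M/(n_e·A·√(4πDt)), where n_e·A is the pore area the mass is dissolved in.
√(4πDt) = √(4π × 3.1 × 1900) = 272.1 m, so C_max = 12/(0.39 × 34 × 272.1) = 0.00333 kg/m³.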